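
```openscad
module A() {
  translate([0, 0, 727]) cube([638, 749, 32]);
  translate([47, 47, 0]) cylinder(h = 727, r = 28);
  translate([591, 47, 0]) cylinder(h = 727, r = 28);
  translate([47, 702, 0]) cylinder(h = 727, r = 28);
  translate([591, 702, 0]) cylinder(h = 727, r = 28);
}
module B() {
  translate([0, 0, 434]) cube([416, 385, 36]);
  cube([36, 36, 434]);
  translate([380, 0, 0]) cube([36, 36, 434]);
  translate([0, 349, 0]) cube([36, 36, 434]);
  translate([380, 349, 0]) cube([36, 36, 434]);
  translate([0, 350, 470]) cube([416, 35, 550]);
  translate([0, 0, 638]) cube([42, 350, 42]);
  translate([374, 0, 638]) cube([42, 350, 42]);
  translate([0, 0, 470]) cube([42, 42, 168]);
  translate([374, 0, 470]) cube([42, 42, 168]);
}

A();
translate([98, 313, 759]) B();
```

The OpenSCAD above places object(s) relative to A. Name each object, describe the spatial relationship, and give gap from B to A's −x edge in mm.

A is a table. B is a chair. The chair is on top of the table. The gap from the chair to the table's −x edge is 98 mm.

The chair's min-x is at 98; the table's min-x is 0; gap = 98 mm.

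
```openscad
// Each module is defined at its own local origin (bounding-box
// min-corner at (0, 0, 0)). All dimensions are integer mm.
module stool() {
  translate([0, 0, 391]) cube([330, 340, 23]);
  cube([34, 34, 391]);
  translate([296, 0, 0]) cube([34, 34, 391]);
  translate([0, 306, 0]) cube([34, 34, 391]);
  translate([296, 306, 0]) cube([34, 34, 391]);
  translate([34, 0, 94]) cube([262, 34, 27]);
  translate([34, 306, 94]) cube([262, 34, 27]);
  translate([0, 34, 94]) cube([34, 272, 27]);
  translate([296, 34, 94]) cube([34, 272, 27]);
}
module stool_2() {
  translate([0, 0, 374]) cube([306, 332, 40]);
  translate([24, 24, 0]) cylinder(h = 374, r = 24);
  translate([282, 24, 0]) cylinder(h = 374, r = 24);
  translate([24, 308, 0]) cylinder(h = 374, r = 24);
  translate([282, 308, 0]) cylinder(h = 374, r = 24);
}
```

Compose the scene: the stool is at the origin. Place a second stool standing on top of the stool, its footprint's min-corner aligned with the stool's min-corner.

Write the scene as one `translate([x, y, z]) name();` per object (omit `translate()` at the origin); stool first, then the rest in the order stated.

stool();
translate([0, 0, 414]) stool_2();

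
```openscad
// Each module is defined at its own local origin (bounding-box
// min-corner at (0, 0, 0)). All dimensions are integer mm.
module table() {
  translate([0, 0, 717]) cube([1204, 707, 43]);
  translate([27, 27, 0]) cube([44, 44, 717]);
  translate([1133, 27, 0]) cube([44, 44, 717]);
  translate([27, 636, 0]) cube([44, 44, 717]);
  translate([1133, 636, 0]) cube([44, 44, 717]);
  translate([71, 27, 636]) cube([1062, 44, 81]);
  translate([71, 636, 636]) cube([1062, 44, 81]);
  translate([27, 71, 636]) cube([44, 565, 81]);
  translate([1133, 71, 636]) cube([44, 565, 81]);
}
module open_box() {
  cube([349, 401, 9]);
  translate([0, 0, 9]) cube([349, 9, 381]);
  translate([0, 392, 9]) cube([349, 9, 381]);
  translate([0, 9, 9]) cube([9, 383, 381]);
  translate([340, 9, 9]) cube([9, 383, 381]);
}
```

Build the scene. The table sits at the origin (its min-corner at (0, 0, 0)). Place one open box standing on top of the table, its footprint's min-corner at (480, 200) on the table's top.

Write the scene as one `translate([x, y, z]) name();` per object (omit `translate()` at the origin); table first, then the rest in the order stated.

table();
translate([480, 200, 760]) open_box();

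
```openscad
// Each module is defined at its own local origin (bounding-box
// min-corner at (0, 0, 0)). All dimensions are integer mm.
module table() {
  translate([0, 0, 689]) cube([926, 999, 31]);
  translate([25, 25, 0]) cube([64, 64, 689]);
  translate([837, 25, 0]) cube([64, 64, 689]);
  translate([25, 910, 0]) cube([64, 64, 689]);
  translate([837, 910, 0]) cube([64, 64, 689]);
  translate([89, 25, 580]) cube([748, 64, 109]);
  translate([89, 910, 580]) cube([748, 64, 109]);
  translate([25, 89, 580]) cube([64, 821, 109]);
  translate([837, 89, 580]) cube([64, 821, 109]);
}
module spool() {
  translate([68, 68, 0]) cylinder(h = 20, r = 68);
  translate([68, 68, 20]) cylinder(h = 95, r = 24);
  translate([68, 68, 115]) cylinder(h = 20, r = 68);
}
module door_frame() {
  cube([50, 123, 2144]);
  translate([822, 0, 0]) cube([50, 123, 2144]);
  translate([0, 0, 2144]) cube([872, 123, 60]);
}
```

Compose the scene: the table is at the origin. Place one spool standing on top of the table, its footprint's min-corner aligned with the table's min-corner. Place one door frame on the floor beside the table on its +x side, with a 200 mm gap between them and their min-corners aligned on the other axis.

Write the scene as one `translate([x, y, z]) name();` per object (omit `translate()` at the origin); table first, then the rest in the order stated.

table();
translate([0, 0, 720]) spool();
translate([1126, 0, 0]) door_frame();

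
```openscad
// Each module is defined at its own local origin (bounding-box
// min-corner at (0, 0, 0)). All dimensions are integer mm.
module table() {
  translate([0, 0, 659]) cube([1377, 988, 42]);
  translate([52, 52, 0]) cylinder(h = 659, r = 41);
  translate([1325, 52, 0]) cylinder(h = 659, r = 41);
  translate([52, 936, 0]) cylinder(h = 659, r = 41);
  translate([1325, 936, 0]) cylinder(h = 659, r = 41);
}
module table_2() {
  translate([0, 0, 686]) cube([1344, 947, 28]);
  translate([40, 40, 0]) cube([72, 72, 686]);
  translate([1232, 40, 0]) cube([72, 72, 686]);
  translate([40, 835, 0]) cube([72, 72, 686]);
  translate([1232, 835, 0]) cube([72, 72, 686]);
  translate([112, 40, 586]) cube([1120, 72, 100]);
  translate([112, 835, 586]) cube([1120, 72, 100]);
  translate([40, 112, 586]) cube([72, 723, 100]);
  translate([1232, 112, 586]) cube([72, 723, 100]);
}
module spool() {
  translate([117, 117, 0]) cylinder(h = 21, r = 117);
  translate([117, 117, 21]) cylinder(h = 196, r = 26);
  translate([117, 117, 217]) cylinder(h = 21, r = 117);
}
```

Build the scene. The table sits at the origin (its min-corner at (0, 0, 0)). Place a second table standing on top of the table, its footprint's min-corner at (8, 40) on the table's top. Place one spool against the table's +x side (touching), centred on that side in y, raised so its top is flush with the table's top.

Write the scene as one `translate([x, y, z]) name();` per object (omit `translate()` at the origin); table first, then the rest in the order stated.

table();
translate([8, 40, 701]) table_2();
translate([1377, 377, 463]) spool();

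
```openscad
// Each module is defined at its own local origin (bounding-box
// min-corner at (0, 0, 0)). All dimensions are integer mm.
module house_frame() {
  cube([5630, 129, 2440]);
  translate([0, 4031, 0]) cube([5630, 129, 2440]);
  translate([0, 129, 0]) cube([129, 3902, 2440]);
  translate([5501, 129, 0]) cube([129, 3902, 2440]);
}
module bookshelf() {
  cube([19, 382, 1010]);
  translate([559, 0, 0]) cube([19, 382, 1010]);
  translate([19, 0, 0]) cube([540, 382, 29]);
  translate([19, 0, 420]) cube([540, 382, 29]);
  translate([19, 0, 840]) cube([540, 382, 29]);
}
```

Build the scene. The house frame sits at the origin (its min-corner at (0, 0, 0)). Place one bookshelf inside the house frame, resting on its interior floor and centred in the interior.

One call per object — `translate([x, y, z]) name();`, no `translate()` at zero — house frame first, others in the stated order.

house_frame();
translate([2526, 1889, 0]) bookshelf();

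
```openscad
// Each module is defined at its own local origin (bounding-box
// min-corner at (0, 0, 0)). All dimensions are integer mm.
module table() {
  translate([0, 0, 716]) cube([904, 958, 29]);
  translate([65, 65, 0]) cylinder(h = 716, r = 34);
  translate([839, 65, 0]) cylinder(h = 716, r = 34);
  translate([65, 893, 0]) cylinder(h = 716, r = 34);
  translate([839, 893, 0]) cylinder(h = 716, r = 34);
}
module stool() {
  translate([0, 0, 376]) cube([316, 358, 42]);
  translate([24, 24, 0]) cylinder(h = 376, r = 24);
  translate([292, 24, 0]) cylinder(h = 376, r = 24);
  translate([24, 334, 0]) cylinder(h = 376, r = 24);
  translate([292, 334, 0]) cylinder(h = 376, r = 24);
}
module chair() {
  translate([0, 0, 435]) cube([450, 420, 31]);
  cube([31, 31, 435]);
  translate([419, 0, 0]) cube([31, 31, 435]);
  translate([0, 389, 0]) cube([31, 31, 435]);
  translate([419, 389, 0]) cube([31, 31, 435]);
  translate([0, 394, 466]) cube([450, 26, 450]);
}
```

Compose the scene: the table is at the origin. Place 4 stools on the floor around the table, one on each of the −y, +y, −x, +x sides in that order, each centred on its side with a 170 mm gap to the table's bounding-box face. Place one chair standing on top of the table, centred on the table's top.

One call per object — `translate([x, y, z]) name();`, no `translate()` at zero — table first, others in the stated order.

table();
translate([294, -528, 0]) stool();
translate([294, 1128, 0]) stool();
translate([-486, 300, 0]) stool();
translate([1074, 300, 0]) stool();
translate([227, 269, 745]) chair();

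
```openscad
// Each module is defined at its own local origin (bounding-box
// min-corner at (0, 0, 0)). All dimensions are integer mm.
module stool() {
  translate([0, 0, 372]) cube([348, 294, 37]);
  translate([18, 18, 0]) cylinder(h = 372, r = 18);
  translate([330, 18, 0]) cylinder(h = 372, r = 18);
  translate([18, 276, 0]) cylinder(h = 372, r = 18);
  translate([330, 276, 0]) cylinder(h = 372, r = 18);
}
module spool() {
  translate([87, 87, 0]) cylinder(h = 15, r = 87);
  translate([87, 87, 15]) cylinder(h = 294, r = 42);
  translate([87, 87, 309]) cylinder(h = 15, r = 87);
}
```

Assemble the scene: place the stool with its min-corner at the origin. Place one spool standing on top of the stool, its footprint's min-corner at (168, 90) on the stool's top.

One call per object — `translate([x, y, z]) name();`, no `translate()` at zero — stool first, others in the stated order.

stool();
translate([168, 90, 409]) spool();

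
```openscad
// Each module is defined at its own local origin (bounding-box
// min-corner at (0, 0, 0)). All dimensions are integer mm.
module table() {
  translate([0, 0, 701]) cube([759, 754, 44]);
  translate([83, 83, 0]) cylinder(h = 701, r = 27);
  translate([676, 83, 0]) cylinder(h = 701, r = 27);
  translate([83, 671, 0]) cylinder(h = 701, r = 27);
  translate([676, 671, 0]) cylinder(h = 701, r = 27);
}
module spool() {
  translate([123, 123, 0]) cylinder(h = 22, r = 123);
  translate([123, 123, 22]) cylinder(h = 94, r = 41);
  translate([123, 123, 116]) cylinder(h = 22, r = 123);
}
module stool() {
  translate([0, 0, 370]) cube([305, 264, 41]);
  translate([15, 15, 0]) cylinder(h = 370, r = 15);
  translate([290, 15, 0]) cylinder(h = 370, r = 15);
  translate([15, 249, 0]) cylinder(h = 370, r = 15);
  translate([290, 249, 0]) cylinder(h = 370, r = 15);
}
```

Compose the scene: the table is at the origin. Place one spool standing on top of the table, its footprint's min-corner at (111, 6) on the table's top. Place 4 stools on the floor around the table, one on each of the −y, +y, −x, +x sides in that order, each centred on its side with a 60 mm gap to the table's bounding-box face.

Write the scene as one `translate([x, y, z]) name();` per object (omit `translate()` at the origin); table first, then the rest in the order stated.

table();
translate([111, 6, 745]) spool();
translate([227, -324, 0]) stool();
translate([227, 814, 0]) stool();
translate([-365, 245, 0]) stool();
translate([819, 245, 0]) stool();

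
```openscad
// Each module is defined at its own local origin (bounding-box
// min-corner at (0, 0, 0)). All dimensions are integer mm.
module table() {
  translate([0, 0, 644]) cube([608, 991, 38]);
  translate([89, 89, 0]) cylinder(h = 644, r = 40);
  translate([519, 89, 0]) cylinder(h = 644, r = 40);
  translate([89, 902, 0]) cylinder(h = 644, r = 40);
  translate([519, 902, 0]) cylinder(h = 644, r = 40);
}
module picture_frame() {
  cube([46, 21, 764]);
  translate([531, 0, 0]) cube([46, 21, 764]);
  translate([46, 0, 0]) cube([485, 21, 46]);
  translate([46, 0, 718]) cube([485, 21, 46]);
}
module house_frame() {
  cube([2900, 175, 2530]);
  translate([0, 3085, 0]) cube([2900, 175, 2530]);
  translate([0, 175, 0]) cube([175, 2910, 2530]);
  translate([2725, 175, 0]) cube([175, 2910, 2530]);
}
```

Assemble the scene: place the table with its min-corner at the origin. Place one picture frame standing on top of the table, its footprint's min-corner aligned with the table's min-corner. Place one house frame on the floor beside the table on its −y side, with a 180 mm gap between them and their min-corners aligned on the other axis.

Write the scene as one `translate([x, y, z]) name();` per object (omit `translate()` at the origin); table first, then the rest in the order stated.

table();
translate([0, 0, 682]) picture_frame();
translate([0, -3440, 0]) house_frame();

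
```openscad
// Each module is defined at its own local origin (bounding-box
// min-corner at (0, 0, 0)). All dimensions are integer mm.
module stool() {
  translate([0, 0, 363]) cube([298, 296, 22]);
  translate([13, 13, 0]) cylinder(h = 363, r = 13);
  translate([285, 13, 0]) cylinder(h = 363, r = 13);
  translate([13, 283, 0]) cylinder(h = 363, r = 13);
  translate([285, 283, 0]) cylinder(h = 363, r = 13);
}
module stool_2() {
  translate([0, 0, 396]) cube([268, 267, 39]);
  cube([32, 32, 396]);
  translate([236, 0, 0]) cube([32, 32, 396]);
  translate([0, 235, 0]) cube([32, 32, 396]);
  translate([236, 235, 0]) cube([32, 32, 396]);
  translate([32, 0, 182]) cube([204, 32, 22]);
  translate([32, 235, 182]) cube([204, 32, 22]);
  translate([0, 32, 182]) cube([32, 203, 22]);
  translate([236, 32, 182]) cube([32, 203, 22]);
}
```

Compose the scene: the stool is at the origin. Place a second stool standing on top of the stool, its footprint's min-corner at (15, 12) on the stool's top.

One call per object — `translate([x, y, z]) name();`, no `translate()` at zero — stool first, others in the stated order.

stool();
translate([15, 12, 385]) stool_2();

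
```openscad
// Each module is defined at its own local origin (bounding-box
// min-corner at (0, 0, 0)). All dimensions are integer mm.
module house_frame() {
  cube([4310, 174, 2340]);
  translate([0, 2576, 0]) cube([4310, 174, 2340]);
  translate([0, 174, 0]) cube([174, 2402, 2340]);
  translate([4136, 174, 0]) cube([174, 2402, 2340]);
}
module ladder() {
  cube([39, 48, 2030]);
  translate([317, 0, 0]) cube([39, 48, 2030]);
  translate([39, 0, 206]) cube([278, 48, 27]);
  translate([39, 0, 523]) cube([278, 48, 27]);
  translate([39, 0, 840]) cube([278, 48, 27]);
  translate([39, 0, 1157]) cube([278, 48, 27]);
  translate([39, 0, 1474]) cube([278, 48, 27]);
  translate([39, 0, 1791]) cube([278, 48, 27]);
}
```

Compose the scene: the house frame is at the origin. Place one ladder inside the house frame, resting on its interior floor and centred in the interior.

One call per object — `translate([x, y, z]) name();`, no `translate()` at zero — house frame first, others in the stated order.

house_frame();
translate([1977, 1351, 0]) ladder();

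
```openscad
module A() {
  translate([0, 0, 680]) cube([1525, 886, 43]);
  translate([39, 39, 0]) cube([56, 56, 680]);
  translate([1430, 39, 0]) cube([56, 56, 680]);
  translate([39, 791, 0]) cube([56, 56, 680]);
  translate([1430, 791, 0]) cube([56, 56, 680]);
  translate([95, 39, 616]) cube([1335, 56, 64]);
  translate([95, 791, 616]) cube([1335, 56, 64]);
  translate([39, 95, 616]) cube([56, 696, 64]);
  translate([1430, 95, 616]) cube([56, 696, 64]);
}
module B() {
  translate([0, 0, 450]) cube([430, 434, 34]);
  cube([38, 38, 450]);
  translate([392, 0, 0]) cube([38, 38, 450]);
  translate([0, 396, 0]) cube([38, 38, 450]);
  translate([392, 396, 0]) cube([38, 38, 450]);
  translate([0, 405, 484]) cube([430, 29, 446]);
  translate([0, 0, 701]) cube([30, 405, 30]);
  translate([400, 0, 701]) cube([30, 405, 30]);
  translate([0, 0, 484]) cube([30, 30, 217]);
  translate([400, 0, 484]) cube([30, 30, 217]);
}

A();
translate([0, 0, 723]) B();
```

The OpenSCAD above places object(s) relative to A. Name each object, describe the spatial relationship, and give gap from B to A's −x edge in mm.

The chair's min-x is at 0; the table's min-x is 0; gap = 0 mm.

A is a table. B is a chair. The chair is on top of the table. The gap from the chair to the table's −x edge is 0 mm.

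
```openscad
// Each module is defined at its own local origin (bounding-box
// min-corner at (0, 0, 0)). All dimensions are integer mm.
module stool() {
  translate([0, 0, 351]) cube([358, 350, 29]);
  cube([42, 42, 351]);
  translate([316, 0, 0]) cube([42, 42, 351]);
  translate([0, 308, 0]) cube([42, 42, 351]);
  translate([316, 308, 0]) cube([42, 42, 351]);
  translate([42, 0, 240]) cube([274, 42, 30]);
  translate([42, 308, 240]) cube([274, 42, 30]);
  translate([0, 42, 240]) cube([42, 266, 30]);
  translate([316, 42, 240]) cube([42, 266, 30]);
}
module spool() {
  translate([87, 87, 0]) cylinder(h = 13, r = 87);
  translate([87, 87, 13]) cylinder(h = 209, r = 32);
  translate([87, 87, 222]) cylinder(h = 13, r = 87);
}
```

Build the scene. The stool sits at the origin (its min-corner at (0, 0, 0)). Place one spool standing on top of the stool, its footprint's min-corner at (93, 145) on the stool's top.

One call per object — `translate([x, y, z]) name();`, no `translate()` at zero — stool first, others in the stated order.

stool();
translate([93, 145, 380]) spool();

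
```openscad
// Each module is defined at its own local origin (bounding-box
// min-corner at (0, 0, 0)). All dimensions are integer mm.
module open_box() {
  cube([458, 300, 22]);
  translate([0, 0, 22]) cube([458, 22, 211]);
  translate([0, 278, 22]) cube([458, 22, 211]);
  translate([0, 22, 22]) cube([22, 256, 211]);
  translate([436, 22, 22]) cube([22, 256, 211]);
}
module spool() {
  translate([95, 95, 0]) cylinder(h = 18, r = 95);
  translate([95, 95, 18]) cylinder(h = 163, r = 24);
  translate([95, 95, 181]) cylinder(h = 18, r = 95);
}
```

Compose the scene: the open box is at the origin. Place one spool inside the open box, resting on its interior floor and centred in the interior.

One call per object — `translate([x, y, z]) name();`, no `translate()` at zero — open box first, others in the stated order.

open_box();
translate([134, 55, 22]) spool();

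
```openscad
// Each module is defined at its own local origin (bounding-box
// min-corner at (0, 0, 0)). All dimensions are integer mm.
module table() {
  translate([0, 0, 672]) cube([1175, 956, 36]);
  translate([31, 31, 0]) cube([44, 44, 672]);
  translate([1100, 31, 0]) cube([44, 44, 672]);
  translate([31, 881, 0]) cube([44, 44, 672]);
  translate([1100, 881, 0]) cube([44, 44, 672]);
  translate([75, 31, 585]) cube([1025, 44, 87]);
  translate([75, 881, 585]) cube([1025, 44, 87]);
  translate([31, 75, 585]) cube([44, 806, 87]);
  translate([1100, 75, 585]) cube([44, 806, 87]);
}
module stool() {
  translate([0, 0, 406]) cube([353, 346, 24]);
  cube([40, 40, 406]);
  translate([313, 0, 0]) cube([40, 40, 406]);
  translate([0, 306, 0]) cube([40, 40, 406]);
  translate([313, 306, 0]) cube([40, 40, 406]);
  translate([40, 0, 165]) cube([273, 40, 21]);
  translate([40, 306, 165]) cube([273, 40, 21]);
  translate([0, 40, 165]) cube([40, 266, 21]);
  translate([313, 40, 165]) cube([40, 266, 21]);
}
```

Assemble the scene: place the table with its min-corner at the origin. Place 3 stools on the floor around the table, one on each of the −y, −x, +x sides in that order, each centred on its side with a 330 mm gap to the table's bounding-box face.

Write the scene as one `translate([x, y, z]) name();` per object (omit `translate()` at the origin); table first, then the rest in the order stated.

table();
translate([411, -676, 0]) stool();
translate([-683, 305, 0]) stool();
translate([1505, 305, 0]) stool();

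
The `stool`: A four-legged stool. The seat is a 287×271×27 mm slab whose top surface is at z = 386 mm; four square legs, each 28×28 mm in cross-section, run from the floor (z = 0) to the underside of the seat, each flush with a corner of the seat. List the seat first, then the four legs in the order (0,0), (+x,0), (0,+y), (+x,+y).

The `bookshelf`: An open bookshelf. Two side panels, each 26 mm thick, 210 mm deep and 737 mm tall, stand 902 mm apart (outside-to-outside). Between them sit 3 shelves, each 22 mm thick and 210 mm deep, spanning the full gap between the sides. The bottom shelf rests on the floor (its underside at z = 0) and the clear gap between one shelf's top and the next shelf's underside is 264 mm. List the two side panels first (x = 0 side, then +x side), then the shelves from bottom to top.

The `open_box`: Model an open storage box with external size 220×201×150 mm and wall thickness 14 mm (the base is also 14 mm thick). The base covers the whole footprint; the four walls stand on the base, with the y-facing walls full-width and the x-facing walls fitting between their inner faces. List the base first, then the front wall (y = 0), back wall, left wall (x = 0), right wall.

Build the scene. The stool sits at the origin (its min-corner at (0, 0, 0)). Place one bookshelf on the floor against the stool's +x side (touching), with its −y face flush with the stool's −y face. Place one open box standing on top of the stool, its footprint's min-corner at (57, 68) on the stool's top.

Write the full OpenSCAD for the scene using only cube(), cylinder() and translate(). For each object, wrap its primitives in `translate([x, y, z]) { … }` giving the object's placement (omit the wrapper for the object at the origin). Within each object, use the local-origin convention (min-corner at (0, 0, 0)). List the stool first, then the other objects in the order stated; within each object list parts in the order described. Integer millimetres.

translate([0, 0, 359]) cube([287, 271, 27]);
cube([28, 28, 359]);
translate([259, 0, 0]) cube([28, 28, 359]);
translate([0, 243, 0]) cube([28, 28, 359]);
translate([259, 243, 0]) cube([28, 28, 359]);
translate([287, 0, 0]) {
  cube([26, 210, 737]);
  translate([876, 0, 0]) cube([26, 210, 737]);
  translate([26, 0, 0]) cube([850, 210, 22]);
  translate([26, 0, 286]) cube([850, 210, 22]);
  translate([26, 0, 572]) cube([850, 210, 22]);
}
translate([57, 68, 386]) {
  cube([220, 201, 14]);
  translate([0, 0, 14]) cube([220, 14, 136]);
  translate([0, 187, 14]) cube([220, 14, 136]);
  translate([0, 14, 14]) cube([14, 173, 136]);
  translate([206, 14, 14]) cube([14, 173, 136]);
}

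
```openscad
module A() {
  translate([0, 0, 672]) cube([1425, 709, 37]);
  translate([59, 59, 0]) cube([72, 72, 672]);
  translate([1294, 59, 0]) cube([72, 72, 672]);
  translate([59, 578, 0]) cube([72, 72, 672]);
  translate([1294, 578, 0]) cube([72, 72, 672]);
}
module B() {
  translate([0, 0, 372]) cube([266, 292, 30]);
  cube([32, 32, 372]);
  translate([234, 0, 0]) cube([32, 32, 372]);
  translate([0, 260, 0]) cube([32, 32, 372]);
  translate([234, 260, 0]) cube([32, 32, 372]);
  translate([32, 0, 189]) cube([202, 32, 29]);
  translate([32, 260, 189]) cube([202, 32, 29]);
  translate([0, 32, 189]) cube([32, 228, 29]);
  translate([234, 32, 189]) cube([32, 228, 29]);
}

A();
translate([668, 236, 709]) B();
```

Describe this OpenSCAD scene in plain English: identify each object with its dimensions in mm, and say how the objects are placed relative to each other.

A is a table with a 1425×709 mm rectangular top, 37 mm thick, top surface at z = 709 mm, supported by four 72×72 mm square legs, each inset 59 mm from the nearest pair of top edges, running from the floor.

B is a four-legged stool. The seat is a 266×292×30 mm slab whose top surface is at z = 402 mm; four square legs, each 32×32 mm in cross-section, run from the floor (z = 0) to the underside of the seat, each flush with a corner of the seat. Four stretchers, 32 mm wide and 29 mm tall, connect adjacent legs with their undersides at z = 189 mm, each running between the inner faces of the legs it joins and aligned with the legs' outer faces on the other axis.

The stool is on top of the table.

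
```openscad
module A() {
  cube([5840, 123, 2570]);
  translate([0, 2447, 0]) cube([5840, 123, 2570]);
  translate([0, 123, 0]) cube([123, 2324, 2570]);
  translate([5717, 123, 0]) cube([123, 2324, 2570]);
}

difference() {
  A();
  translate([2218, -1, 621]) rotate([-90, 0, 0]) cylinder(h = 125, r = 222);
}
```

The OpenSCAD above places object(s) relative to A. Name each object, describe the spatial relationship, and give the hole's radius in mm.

The subtracted cylinder has r = 222 mm.

A is a house frame. The house frame has a circular hole through its front wall. The hole's radius is 222 mm.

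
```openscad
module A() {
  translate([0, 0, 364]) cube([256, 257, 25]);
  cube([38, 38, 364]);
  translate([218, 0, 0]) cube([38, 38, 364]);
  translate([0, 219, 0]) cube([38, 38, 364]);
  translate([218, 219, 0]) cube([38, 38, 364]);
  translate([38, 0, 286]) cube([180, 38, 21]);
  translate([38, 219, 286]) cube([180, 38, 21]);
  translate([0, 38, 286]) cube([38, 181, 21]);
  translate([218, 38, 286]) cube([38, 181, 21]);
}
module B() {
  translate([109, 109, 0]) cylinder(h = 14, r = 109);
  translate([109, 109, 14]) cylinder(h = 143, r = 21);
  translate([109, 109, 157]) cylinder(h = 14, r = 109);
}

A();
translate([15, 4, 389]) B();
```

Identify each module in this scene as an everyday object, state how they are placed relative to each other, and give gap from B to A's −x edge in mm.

The spool's min-x is at 15; the stool's min-x is 0; gap = 15 mm.

A is a stool. B is a spool. The spool is on top of the stool. The gap from the spool to the stool's −x edge is 15 mm.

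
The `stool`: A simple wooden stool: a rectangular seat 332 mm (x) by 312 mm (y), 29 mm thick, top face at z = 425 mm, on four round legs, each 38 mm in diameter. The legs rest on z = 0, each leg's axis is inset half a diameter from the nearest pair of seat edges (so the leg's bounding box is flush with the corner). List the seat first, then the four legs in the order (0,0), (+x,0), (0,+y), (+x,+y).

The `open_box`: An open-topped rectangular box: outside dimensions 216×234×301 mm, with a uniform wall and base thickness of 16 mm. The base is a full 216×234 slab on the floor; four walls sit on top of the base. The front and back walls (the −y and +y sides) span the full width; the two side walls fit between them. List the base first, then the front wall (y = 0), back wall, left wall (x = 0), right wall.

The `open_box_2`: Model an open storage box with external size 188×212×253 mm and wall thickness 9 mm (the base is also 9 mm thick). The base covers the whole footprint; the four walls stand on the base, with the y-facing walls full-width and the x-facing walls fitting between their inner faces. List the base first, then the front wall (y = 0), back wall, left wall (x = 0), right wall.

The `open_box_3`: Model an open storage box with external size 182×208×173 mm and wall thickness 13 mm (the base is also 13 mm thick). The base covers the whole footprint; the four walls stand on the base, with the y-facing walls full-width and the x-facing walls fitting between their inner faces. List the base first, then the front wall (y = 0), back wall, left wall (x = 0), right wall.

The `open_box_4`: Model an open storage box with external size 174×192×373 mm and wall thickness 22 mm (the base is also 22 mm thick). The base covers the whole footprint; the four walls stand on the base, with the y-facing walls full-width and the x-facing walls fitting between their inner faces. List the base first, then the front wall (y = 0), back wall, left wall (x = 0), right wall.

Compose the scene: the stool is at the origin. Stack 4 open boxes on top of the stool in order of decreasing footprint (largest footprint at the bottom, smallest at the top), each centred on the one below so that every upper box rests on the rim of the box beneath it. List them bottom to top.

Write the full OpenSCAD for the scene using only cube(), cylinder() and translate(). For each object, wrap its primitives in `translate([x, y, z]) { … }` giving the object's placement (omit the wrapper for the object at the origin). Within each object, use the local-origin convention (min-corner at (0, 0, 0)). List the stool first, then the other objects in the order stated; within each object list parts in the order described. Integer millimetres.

translate([0, 0, 396]) cube([332, 312, 29]);
translate([19, 19, 0]) cylinder(h = 396, r = 19);
translate([313, 19, 0]) cylinder(h = 396, r = 19);
translate([19, 293, 0]) cylinder(h = 396, r = 19);
translate([313, 293, 0]) cylinder(h = 396, r = 19);
translate([58, 39, 425]) {
  cube([216, 234, 16]);
  translate([0, 0, 16]) cube([216, 16, 285]);
  translate([0, 218, 16]) cube([216, 16, 285]);
  translate([0, 16, 16]) cube([16, 202, 285]);
  translate([200, 16, 16]) cube([16, 202, 285]);
}
translate([72, 50, 726]) {
  cube([188, 212, 9]);
  translate([0, 0, 9]) cube([188, 9, 244]);
  translate([0, 203, 9]) cube([188, 9, 244]);
  translate([0, 9, 9]) cube([9, 194, 244]);
  translate([179, 9, 9]) cube([9, 194, 244]);
}
translate([75, 52, 979]) {
  cube([182, 208, 13]);
  translate([0, 0, 13]) cube([182, 13, 160]);
  translate([0, 195, 13]) cube([182, 13, 160]);
  translate([0, 13, 13]) cube([13, 182, 160]);
  translate([169, 13, 13]) cube([13, 182, 160]);
}
translate([79, 60, 1152]) {
  cube([174, 192, 22]);
  translate([0, 0, 22]) cube([174, 22, 351]);
  translate([0, 170, 22]) cube([174, 22, 351]);
  translate([0, 22, 22]) cube([22, 148, 351]);
  translate([152, 22, 22]) cube([22, 148, 351]);
}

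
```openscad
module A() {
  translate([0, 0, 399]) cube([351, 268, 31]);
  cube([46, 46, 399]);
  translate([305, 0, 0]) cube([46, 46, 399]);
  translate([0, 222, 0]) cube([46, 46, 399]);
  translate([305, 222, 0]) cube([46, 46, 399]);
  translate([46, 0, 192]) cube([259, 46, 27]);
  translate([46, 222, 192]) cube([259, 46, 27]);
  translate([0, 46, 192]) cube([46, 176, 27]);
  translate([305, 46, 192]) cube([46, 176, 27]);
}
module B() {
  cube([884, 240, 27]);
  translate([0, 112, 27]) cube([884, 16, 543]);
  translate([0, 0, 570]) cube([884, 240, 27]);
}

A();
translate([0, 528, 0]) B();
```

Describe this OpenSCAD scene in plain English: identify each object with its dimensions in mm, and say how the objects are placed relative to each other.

A is a four-legged stool. The seat is 351×268 mm, 31 mm thick, top at z = 430 mm. It stands on four square legs, each 46×46 mm in cross-section, from z = 0 to the seat underside, each flush with a corner of the seat. Four stretchers, 46 mm wide and 27 mm tall, connect adjacent legs with their undersides at z = 192 mm, each running between the inner faces of the legs it joins and aligned with the legs' outer faces on the other axis.

B is an I-beam lying along x, 884 mm long. Overall section height 597 mm. Two flanges 240 mm wide (y) and 27 mm thick, one on the floor and one at the top; a web 16 mm thick runs between them, centred on the flange width.

The I-beam is on the floor beside the stool on its +y side.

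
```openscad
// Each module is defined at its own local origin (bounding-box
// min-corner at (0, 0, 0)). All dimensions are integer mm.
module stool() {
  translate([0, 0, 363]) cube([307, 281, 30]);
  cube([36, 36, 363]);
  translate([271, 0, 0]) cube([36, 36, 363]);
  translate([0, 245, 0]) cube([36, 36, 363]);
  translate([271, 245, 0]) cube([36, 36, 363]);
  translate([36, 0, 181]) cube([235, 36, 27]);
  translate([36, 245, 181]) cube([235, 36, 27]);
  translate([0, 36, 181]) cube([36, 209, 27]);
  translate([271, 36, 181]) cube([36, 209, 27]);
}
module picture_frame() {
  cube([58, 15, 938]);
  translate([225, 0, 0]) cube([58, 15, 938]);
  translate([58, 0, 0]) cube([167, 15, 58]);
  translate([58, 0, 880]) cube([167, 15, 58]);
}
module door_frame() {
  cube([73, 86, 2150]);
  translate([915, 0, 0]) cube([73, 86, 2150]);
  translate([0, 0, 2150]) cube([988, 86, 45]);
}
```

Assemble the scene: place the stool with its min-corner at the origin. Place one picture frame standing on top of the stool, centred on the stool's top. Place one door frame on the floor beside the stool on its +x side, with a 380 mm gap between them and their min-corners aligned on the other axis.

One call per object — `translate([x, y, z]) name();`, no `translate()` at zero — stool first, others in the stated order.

stool();
translate([12, 133, 393]) picture_frame();
translate([687, 0, 0]) door_frame();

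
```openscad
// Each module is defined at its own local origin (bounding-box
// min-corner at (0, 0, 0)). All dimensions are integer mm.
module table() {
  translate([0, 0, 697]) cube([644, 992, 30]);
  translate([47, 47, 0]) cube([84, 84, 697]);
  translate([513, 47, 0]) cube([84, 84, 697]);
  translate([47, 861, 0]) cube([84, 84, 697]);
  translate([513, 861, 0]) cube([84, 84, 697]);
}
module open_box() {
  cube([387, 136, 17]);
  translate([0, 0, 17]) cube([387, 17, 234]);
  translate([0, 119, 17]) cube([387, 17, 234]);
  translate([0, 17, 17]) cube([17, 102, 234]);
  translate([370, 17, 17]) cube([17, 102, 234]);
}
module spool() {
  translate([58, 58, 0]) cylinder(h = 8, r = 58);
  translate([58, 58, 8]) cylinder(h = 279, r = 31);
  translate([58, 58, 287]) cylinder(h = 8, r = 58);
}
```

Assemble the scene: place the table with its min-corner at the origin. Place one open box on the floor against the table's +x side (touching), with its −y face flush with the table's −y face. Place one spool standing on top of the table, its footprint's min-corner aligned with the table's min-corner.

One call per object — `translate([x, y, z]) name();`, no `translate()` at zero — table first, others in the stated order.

table();
translate([644, 0, 0]) open_box();
translate([0, 0, 727]) spool();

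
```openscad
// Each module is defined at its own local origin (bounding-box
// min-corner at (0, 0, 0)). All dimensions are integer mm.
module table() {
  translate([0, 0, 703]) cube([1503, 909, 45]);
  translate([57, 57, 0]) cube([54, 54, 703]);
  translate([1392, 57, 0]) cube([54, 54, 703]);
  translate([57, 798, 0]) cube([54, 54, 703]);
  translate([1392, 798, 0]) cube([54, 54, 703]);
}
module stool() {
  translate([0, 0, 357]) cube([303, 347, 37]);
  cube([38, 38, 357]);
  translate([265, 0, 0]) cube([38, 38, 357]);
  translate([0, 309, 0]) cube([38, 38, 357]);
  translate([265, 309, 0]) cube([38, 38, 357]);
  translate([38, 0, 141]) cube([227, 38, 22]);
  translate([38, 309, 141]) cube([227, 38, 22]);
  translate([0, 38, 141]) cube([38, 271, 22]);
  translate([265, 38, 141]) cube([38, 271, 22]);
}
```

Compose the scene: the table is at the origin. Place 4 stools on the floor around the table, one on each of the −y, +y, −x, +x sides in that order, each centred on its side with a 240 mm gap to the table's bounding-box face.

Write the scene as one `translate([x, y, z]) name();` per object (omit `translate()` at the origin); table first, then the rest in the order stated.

table();
translate([600, -587, 0]) stool();
translate([600, 1149, 0]) stool();
translate([-543, 281, 0]) stool();
translate([1743, 281, 0]) stool();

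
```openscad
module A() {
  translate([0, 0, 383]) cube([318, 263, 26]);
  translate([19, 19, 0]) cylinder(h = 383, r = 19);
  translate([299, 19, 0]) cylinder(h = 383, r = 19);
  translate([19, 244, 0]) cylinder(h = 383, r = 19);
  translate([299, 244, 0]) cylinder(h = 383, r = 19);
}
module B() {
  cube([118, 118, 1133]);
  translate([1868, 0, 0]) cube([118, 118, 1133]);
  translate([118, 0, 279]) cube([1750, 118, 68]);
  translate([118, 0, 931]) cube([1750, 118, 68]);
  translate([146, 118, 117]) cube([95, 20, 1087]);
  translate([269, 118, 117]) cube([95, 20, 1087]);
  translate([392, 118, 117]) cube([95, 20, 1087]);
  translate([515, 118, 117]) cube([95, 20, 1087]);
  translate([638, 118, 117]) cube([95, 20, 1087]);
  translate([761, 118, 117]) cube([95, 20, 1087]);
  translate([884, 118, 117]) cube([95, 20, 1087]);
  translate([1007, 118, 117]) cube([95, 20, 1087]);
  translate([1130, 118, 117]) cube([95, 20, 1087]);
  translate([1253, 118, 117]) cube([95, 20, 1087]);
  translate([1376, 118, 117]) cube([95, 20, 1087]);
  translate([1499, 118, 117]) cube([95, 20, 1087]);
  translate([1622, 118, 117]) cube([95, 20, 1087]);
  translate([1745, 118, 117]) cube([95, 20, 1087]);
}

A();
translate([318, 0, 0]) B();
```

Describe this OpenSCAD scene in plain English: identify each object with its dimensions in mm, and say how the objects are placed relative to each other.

A is a simple wooden stool: a rectangular seat 318 mm (x) by 263 mm (y), 26 mm thick, top face at z = 409 mm, on four round legs, each 38 mm in diameter. The legs rest on z = 0, each leg's axis is inset half a diameter from the nearest pair of seat edges (so the leg's bounding box is flush with the corner).

B is a fence section. Two 118×118 mm posts, 1133 mm tall, stand on the floor with a clear span of 1750 mm between their inner faces. Two horizontal rails of 118×68 mm section span the gap between the posts with their undersides at z = 279 mm and z = 931 mm, flush with the posts' −y face. 14 pickets, each 95 mm wide, 20 mm thick and 1087 mm tall, are fixed to the +y face of the rails with their bottoms at z = 117 mm, evenly spaced across the span with equal gaps (rounded down to the nearest mm) at the −x end and between each pair — any rounding remainder accumulates at the +x end.

The fence section is against the stool's +x side, with their −y faces flush.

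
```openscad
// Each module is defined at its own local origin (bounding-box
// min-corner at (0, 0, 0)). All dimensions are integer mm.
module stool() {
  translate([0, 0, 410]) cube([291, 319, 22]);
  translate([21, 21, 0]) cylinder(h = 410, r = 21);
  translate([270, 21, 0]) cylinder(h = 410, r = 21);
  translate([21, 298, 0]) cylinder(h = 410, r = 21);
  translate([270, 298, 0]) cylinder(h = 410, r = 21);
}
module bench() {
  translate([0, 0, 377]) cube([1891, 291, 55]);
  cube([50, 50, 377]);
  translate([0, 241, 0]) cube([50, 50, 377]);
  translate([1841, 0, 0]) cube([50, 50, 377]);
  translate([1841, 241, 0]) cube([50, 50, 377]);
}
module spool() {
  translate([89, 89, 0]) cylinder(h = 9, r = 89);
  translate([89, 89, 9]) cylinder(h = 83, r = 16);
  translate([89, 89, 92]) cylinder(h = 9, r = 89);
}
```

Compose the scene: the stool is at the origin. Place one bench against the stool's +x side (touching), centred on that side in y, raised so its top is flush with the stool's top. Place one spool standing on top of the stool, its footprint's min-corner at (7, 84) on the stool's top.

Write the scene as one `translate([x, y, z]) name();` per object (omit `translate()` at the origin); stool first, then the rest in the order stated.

stool();
translate([291, 14, 0]) bench();
translate([7, 84, 432]) spool();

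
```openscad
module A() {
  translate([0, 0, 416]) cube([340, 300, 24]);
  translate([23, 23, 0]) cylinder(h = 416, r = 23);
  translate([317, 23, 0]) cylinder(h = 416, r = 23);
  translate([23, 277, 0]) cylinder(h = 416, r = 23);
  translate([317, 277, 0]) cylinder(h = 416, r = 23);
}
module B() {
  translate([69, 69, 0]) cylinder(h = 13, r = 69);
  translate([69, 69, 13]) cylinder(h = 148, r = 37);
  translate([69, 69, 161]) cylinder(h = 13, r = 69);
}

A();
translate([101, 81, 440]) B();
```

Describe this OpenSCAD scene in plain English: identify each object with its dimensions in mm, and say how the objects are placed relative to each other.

A is a simple wooden stool: a rectangular seat 340 mm (x) by 300 mm (y), 24 mm thick, top face at z = 440 mm, on four round legs, each 46 mm in diameter. The legs rest on z = 0, each leg's axis is inset half a diameter from the nearest pair of seat edges (so the leg's bounding box is flush with the corner).

B is a spool: two coaxial disc flanges of radius 69 mm and thickness 13 mm, joined by a core cylinder of radius 37 mm and height 148 mm. The lower flange rests on z = 0 and the three cylinders share a vertical axis.

The spool is on top of the stool, centred.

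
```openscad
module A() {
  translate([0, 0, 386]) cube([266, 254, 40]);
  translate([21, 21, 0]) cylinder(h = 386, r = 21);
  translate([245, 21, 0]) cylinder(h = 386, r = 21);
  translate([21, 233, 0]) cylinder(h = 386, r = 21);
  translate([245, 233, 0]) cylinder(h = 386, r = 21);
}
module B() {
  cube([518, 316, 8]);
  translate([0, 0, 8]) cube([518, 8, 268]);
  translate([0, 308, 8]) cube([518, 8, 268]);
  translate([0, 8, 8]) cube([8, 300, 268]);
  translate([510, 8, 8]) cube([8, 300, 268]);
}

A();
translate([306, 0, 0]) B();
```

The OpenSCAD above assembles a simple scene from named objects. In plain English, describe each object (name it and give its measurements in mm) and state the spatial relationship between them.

A is a four-legged stool. The seat is a 266×254×40 mm slab whose top surface is at z = 426 mm; four round legs, each 42 mm in diameter, run from the floor (z = 0) to the underside of the seat, each leg's axis is inset half a diameter from the nearest pair of seat edges (so the leg's bounding box is flush with the corner).

B is an open-topped rectangular box: outside dimensions 518×316×276 mm, with a uniform wall and base thickness of 8 mm. The base is a full 518×316 slab on the floor; four walls sit on top of the base. The front and back walls (the −y and +y sides) span the full width; the two side walls fit between them.

The open box is on the floor beside the stool on its +x side.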